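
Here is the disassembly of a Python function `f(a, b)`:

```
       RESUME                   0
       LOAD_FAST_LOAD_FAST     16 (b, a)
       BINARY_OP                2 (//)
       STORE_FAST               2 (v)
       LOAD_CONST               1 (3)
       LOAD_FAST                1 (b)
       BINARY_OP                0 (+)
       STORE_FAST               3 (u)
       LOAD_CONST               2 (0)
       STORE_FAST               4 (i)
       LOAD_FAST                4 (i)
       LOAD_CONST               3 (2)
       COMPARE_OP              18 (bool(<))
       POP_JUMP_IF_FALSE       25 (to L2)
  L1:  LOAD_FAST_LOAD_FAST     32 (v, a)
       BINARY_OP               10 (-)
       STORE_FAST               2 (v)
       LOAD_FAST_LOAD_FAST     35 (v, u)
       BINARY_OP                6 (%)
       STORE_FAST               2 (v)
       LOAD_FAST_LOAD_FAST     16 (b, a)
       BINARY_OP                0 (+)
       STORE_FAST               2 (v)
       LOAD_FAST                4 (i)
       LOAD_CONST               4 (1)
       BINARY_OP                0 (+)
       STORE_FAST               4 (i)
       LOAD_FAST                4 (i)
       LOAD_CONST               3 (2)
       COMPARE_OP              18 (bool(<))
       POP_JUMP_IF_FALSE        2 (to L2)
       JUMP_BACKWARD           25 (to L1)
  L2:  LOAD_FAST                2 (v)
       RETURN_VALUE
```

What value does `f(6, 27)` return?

LOAD_FAST_LOAD_FAST b,a → push 27,6. Stack: [27, 6]
BINARY_OP // → 27 // 6 = 4. Stack: [4]
STORE_FAST v → v=4. Stack: []
LOAD_CONST → push 3. Stack: [3]
LOAD_FAST b → push 27. Stack: [3, 27]
BINARY_OP + → 3 + 27 = 30. Stack: [30]
STORE_FAST u → u=30. Stack: []
LOAD_CONST → push 0. Stack: [0]
STORE_FAST i → i=0. Stack: []
LOAD_FAST i → push 0. Stack: [0]
LOAD_CONST → push 2. Stack: [0, 2]
COMPARE_OP bool(<) → 0 vs 2 = True. Stack: [True]
POP_JUMP_IF_FALSE → pop True; no jump. Stack: []
LOAD_FAST_LOAD_FAST v,a → push 4,6. Stack: [4, 6]
BINARY_OP - → 4 - 6 = -2. Stack: [-2]
STORE_FAST v → v=-2. Stack: []
LOAD_FAST_LOAD_FAST v,u → push -2,30. Stack: [-2, 30]
BINARY_OP % → -2 % 30 = 28. Stack: [28]
STORE_FAST v → v=28. Stack: []
LOAD_FAST_LOAD_FAST b,a → push 27,6. Stack: [27, 6]
BINARY_OP + → 27 + 6 = 33. Stack: [33]
STORE_FAST v → v=33. Stack: []
LOAD_FAST i → push 0. Stack: [0]
LOAD_CONST → push 1. Stack: [0, 1]
BINARY_OP + → 0 + 1 = 1. Stack: [1]
STORE_FAST i → i=1. Stack: []
LOAD_FAST i → push 1. Stack: [1]
LOAD_CONST → push 2. Stack: [1, 2]
COMPARE_OP bool(<) → 1 vs 2 = True. Stack: [True]
POP_JUMP_IF_FALSE → pop True; no jump. Stack: []
LOAD_FAST_LOAD_FAST v,a → push 33,6. Stack: [33, 6]
BINARY_OP - → 33 - 6 = 27. Stack: [27]
STORE_FAST v → v=27. Stack: []
LOAD_FAST_LOAD_FAST v,u → push 27,30. Stack: [27, 30]
BINARY_OP % → 27 % 30 = 27. Stack: [27]
STORE_FAST v → v=27. Stack: []
LOAD_FAST_LOAD_FAST b,a → push 27,6. Stack: [27, 6]
BINARY_OP + → 27 + 6 = 33. Stack: [33]
STORE_FAST v → v=33. Stack: []
LOAD_FAST i → push 1. Stack: [1]
LOAD_CONST → push 1. Stack: [1, 1]
BINARY_OP + → 1 + 1 = 2. Stack: [2]
STORE_FAST i → i=2. Stack: []
LOAD_FAST i → push 2. Stack: [2]
LOAD_CONST → push 2. Stack: [2, 2]
COMPARE_OP bool(<) → 2 vs 2 = False. Stack: [False]
POP_JUMP_IF_FALSE → pop False; jump. Stack: []
LOAD_FAST v → push 33. Stack: [33]
RETURN_VALUE → return 33.

33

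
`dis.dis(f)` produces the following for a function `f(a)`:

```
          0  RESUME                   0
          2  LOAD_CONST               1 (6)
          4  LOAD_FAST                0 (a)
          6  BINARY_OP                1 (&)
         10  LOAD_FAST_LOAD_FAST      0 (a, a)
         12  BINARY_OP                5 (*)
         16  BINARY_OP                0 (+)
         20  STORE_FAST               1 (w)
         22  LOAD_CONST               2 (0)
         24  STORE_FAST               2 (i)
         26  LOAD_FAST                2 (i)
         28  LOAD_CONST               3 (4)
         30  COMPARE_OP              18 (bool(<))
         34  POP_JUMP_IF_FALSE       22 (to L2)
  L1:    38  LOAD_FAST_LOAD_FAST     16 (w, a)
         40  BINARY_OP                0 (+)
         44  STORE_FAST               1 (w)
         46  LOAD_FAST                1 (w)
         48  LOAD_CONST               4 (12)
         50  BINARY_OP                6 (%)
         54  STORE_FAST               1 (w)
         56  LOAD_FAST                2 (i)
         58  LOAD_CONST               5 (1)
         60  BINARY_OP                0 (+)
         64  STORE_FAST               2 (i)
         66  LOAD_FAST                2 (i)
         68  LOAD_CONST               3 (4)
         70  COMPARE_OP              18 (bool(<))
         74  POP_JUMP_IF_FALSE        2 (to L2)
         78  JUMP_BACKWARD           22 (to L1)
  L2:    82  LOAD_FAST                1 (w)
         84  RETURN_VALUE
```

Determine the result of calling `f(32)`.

0

LOAD_CONST → push 6
LOAD_FAST a → push 32
BINARY_OP & → 6 & 32 = 0
LOAD_FAST_LOAD_FAST a,a → push 32,32
BINARY_OP * → 32 * 32 = 1024
BINARY_OP + → 0 + 1024 = 1024
STORE_FAST w → w=1024
LOAD_CONST → push 0
STORE_FAST i → i=0
LOAD_FAST i → push 0
LOAD_CONST → push 4
COMPARE_OP bool(<) → 0 vs 4 = True
POP_JUMP_IF_FALSE → pop True; no jump
LOAD_FAST_LOAD_FAST w,a → push 1024,32
BINARY_OP + → 1024 + 32 = 1056
STORE_FAST w → w=1056
LOAD_FAST w → push 1056
LOAD_CONST → push 12
BINARY_OP % → 1056 % 12 = 0
STORE_FAST w → w=0
LOAD_FAST i → push 0
LOAD_CONST → push 1
BINARY_OP + → 0 + 1 = 1
STORE_FAST i → i=1
LOAD_FAST i → push 1
LOAD_CONST → push 4
COMPARE_OP bool(<) → 1 vs 4 = True
POP_JUMP_IF_FALSE → pop True; no jump
LOAD_FAST_LOAD_FAST w,a → push 0,32
BINARY_OP + → 0 + 32 = 32
STORE_FAST w → w=32
LOAD_FAST w → push 32
LOAD_CONST → push 12
BINARY_OP % → 32 % 12 = 8
STORE_FAST w → w=8
LOAD_FAST i → push 1
LOAD_CONST → push 1
BINARY_OP + → 1 + 1 = 2
STORE_FAST i → i=2
LOAD_FAST i → push 2
LOAD_CONST → push 4
COMPARE_OP bool(<) → 2 vs 4 = True
POP_JUMP_IF_FALSE → pop True; no jump
LOAD_FAST_LOAD_FAST w,a → push 8,32
BINARY_OP + → 8 + 32 = 40
STORE_FAST w → w=40
LOAD_FAST w → push 40
LOAD_CONST → push 12
BINARY_OP % → 40 % 12 = 4
STORE_FAST w → w=4
LOAD_FAST i → push 2
LOAD_CONST → push 1
BINARY_OP + → 2 + 1 = 3
STORE_FAST i → i=3
LOAD_FAST i → push 3
LOAD_CONST → push 4
COMPARE_OP bool(<) → 3 vs 4 = True
POP_JUMP_IF_FALSE → pop True; no jump
LOAD_FAST_LOAD_FAST w,a → push 4,32
BINARY_OP + → 4 + 32 = 36
STORE_FAST w → w=36
LOAD_FAST w → push 36
LOAD_CONST → push 12
BINARY_OP % → 36 % 12 = 0
STORE_FAST w → w=0
LOAD_FAST i → push 3
LOAD_CONST → push 1
BINARY_OP + → 3 + 1 = 4
STORE_FAST i → i=4
LOAD_FAST i → push 4
LOAD_CONST → push 4
COMPARE_OP bool(<) → 4 vs 4 = False
POP_JUMP_IF_FALSE → pop False; jump
LOAD_FAST w → push 0
RETURN_VALUE → return 0.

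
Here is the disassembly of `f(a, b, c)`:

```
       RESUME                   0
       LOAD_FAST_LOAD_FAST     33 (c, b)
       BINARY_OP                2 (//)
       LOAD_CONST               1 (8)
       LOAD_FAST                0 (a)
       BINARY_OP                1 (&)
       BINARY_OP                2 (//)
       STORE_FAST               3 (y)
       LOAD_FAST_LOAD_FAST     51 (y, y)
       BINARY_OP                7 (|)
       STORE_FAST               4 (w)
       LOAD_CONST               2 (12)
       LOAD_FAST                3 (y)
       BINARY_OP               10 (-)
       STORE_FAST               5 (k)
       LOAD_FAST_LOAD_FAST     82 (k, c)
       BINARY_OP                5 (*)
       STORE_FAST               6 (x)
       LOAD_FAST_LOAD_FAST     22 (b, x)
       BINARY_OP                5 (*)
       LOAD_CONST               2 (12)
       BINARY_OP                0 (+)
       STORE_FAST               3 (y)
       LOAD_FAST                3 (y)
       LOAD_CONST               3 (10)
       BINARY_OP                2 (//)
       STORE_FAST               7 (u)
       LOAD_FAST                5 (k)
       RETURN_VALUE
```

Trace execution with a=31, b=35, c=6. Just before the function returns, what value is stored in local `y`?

2532

LOAD_FAST_LOAD_FAST c,b → push 6,35. Stack: [6, 35]
BINARY_OP // → 6 // 35 = 0. Stack: [0]
LOAD_CONST → push 8. Stack: [0, 8]
LOAD_FAST a → push 31. Stack: [0, 8, 31]
BINARY_OP & → 8 & 31 = 8. Stack: [0, 8]
BINARY_OP // → 0 // 8 = 0. Stack: [0]
STORE_FAST y → y=0. Stack: []
LOAD_FAST_LOAD_FAST y,y → push 0,0. Stack: [0, 0]
BINARY_OP | → 0 | 0 = 0. Stack: [0]
STORE_FAST w → w=0. Stack: []
LOAD_CONST → push 12. Stack: [12]
LOAD_FAST y → push 0. Stack: [12, 0]
BINARY_OP - → 12 - 0 = 12. Stack: [12]
STORE_FAST k → k=12. Stack: []
LOAD_FAST_LOAD_FAST k,c → push 12,6. Stack: [12, 6]
BINARY_OP * → 12 * 6 = 72. Stack: [72]
STORE_FAST x → x=72. Stack: []
LOAD_FAST_LOAD_FAST b,x → push 35,72. Stack: [35, 72]
BINARY_OP * → 35 * 72 = 2520. Stack: [2520]
LOAD_CONST → push 12. Stack: [2520, 12]
BINARY_OP + → 2520 + 12 = 2532. Stack: [2532]
STORE_FAST y → y=2532. Stack: []
LOAD_FAST y → push 2532. Stack: [2532]
LOAD_CONST → push 10. Stack: [2532, 10]
BINARY_OP // → 2532 // 10 = 253. Stack: [253]
STORE_FAST u → u=253. Stack: []
LOAD_FAST k → push 12. Stack: [12]
RETURN_VALUE → return 12.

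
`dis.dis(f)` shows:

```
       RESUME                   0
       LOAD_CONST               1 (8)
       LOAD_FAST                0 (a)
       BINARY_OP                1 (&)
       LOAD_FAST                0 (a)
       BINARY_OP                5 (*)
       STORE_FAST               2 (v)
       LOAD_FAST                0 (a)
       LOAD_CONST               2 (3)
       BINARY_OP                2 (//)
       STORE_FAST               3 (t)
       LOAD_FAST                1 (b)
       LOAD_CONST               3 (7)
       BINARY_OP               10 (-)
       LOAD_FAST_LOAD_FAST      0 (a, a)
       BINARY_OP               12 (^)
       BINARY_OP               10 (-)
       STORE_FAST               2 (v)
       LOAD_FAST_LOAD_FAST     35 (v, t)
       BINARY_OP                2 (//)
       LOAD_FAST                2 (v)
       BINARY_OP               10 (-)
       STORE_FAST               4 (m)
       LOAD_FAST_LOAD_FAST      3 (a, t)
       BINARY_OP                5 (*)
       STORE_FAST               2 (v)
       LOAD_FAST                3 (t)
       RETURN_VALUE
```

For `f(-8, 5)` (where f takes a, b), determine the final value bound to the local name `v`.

LOAD_CONST → push 8. Stack: [8]
LOAD_FAST a → push -8. Stack: [8, -8]
BINARY_OP & → 8 & -8 = 8. Stack: [8]
LOAD_FAST a → push -8. Stack: [8, -8]
BINARY_OP * → 8 * -8 = -64. Stack: [-64]
STORE_FAST v → v=-64. Stack: []
LOAD_FAST a → push -8. Stack: [-8]
LOAD_CONST → push 3. Stack: [-8, 3]
BINARY_OP // → -8 // 3 = -3. Stack: [-3]
STORE_FAST t → t=-3. Stack: []
LOAD_FAST b → push 5. Stack: [5]
LOAD_CONST → push 7. Stack: [5, 7]
BINARY_OP - → 5 - 7 = -2. Stack: [-2]
LOAD_FAST_LOAD_FAST a,a → push -8,-8. Stack: [-2, -8, -8]
BINARY_OP ^ → -8 ^ -8 = 0. Stack: [-2, 0]
BINARY_OP - → -2 - 0 = -2. Stack: [-2]
STORE_FAST v → v=-2. Stack: []
LOAD_FAST_LOAD_FAST v,t → push -2,-3. Stack: [-2, -3]
BINARY_OP // → -2 // -3 = 0. Stack: [0]
LOAD_FAST v → push -2. Stack: [0, -2]
BINARY_OP - → 0 - -2 = 2. Stack: [2]
STORE_FAST m → m=2. Stack: []
LOAD_FAST_LOAD_FAST a,t → push -8,-3. Stack: [-8, -3]
BINARY_OP * → -8 * -3 = 24. Stack: [24]
STORE_FAST v → v=24. Stack: []
LOAD_FAST t → push -3. Stack: [-3]
RETURN_VALUE → return -3.

24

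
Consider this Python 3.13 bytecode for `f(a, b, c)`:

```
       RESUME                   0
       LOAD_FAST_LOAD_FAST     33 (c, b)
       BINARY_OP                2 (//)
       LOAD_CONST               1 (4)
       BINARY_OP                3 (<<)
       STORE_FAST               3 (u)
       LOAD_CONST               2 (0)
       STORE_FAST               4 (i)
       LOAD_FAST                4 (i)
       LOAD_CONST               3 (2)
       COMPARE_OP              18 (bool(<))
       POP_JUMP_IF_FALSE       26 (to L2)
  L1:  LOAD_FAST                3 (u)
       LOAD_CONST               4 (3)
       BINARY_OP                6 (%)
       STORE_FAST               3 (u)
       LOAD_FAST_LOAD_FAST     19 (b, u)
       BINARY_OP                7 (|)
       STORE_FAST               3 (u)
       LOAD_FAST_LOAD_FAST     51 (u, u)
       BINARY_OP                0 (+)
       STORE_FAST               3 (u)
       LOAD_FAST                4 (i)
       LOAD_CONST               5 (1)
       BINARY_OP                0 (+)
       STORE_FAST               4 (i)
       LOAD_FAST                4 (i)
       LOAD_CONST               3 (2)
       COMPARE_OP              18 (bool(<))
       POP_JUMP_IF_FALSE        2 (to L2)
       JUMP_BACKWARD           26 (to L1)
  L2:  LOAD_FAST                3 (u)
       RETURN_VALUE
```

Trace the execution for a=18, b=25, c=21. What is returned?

LOAD_FAST_LOAD_FAST c,b → push 21,25. Stack: [21, 25]
BINARY_OP // → 21 // 25 = 0. Stack: [0]
LOAD_CONST → push 4. Stack: [0, 4]
BINARY_OP << → 0 << 4 = 0. Stack: [0]
STORE_FAST u → u=0. Stack: []
LOAD_CONST → push 0. Stack: [0]
STORE_FAST i → i=0. Stack: []
LOAD_FAST i → push 0. Stack: [0]
LOAD_CONST → push 2. Stack: [0, 2]
COMPARE_OP bool(<) → 0 vs 2 = True. Stack: [True]
POP_JUMP_IF_FALSE → pop True; no jump. Stack: []
LOAD_FAST u → push 0. Stack: [0]
LOAD_CONST → push 3. Stack: [0, 3]
BINARY_OP % → 0 % 3 = 0. Stack: [0]
STORE_FAST u → u=0. Stack: []
LOAD_FAST_LOAD_FAST b,u → push 25,0. Stack: [25, 0]
BINARY_OP | → 25 | 0 = 25. Stack: [25]
STORE_FAST u → u=25. Stack: []
LOAD_FAST_LOAD_FAST u,u → push 25,25. Stack: [25, 25]
BINARY_OP + → 25 + 25 = 50. Stack: [50]
STORE_FAST u → u=50. Stack: []
LOAD_FAST i → push 0. Stack: [0]
LOAD_CONST → push 1. Stack: [0, 1]
BINARY_OP + → 0 + 1 = 1. Stack: [1]
STORE_FAST i → i=1. Stack: []
LOAD_FAST i → push 1. Stack: [1]
LOAD_CONST → push 2. Stack: [1, 2]
COMPARE_OP bool(<) → 1 vs 2 = True. Stack: [True]
POP_JUMP_IF_FALSE → pop True; no jump. Stack: []
LOAD_FAST u → push 50. Stack: [50]
LOAD_CONST → push 3. Stack: [50, 3]
BINARY_OP % → 50 % 3 = 2. Stack: [2]
STORE_FAST u → u=2. Stack: []
LOAD_FAST_LOAD_FAST b,u → push 25,2. Stack: [25, 2]
BINARY_OP | → 25 | 2 = 27. Stack: [27]
STORE_FAST u → u=27. Stack: []
LOAD_FAST_LOAD_FAST u,u → push 27,27. Stack: [27, 27]
BINARY_OP + → 27 + 27 = 54. Stack: [54]
STORE_FAST u → u=54. Stack: []
LOAD_FAST i → push 1. Stack: [1]
LOAD_CONST → push 1. Stack: [1, 1]
BINARY_OP + → 1 + 1 = 2. Stack: [2]
STORE_FAST i → i=2. Stack: []
LOAD_FAST i → push 2. Stack: [2]
LOAD_CONST → push 2. Stack: [2, 2]
COMPARE_OP bool(<) → 2 vs 2 = False. Stack: [False]
POP_JUMP_IF_FALSE → pop False; jump. Stack: []
LOAD_FAST u → push 54. Stack: [54]
RETURN_VALUE → return 54.

54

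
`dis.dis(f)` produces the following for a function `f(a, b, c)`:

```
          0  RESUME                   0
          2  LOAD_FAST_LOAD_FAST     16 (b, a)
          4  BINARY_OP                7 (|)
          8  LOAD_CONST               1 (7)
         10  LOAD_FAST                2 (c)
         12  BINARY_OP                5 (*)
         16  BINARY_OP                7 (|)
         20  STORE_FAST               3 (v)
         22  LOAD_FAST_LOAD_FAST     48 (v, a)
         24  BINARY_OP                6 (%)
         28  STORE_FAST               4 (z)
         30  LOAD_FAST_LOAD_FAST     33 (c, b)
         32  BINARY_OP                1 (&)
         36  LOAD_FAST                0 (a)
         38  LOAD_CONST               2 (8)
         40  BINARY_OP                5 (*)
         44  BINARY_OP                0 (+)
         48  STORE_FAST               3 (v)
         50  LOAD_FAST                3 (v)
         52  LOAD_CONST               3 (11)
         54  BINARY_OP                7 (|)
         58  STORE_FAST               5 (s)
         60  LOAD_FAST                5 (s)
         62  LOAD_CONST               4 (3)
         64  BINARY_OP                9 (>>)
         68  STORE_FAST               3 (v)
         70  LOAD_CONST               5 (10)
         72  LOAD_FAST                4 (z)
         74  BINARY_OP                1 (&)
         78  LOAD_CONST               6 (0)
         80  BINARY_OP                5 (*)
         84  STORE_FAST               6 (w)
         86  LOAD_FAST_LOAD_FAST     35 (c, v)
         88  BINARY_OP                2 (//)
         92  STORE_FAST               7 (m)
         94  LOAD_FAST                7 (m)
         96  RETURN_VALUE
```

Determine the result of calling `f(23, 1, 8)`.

0

LOAD_FAST_LOAD_FAST b,a → push 1,23. Stack: [1, 23]
BINARY_OP | → 1 | 23 = 23. Stack: [23]
LOAD_CONST → push 7. Stack: [23, 7]
LOAD_FAST c → push 8. Stack: [23, 7, 8]
BINARY_OP * → 7 * 8 = 56. Stack: [23, 56]
BINARY_OP | → 23 | 56 = 63. Stack: [63]
STORE_FAST v → v=63. Stack: []
LOAD_FAST_LOAD_FAST v,a → push 63,23. Stack: [63, 23]
BINARY_OP % → 63 % 23 = 17. Stack: [17]
STORE_FAST z → z=17. Stack: []
LOAD_FAST_LOAD_FAST c,b → push 8,1. Stack: [8, 1]
BINARY_OP & → 8 & 1 = 0. Stack: [0]
LOAD_FAST a → push 23. Stack: [0, 23]
LOAD_CONST → push 8. Stack: [0, 23, 8]
BINARY_OP * → 23 * 8 = 184. Stack: [0, 184]
BINARY_OP + → 0 + 184 = 184. Stack: [184]
STORE_FAST v → v=184. Stack: []
LOAD_FAST v → push 184. Stack: [184]
LOAD_CONST → push 11. Stack: [184, 11]
BINARY_OP | → 184 | 11 = 187. Stack: [187]
STORE_FAST s → s=187. Stack: []
LOAD_FAST s → push 187. Stack: [187]
LOAD_CONST → push 3. Stack: [187, 3]
BINARY_OP >> → 187 >> 3 = 23. Stack: [23]
STORE_FAST v → v=23. Stack: []
LOAD_CONST → push 10. Stack: [10]
LOAD_FAST z → push 17. Stack: [10, 17]
BINARY_OP & → 10 & 17 = 0. Stack: [0]
LOAD_CONST → push 0. Stack: [0, 0]
BINARY_OP * → 0 * 0 = 0. Stack: [0]
STORE_FAST w → w=0. Stack: []
LOAD_FAST_LOAD_FAST c,v → push 8,23. Stack: [8, 23]
BINARY_OP // → 8 // 23 = 0. Stack: [0]
STORE_FAST m → m=0. Stack: []
LOAD_FAST m → push 0. Stack: [0]
RETURN_VALUE → return 0.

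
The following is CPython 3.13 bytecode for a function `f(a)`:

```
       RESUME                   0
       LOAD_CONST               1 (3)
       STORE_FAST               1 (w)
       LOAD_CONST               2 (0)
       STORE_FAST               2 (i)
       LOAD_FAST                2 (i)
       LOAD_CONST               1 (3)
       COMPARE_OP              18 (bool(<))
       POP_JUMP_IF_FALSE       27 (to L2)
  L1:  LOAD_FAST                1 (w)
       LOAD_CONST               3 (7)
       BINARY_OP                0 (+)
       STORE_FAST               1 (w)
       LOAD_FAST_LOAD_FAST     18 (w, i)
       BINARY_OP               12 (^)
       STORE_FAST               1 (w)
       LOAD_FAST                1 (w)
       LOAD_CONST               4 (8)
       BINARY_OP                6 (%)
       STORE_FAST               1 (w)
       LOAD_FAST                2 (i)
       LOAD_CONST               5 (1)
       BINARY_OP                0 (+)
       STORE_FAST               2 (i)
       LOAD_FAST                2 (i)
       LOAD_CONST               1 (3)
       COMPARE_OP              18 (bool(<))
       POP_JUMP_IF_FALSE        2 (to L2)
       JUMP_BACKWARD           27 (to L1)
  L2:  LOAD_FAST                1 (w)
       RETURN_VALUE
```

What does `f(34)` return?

LOAD_CONST → push 3. Stack: [3]
STORE_FAST w → w=3. Stack: []
LOAD_CONST → push 0. Stack: [0]
STORE_FAST i → i=0. Stack: []
LOAD_FAST i → push 0. Stack: [0]
LOAD_CONST → push 3. Stack: [0, 3]
COMPARE_OP bool(<) → 0 vs 3 = True. Stack: [True]
POP_JUMP_IF_FALSE → pop True; no jump. Stack: []
LOAD_FAST w → push 3. Stack: [3]
LOAD_CONST → push 7. Stack: [3, 7]
BINARY_OP + → 3 + 7 = 10. Stack: [10]
STORE_FAST w → w=10. Stack: []
LOAD_FAST_LOAD_FAST w,i → push 10,0. Stack: [10, 0]
BINARY_OP ^ → 10 ^ 0 = 10. Stack: [10]
STORE_FAST w → w=10. Stack: []
LOAD_FAST w → push 10. Stack: [10]
LOAD_CONST → push 8. Stack: [10, 8]
BINARY_OP % → 10 % 8 = 2. Stack: [2]
STORE_FAST w → w=2. Stack: []
LOAD_FAST i → push 0. Stack: [0]
LOAD_CONST → push 1. Stack: [0, 1]
BINARY_OP + → 0 + 1 = 1. Stack: [1]
STORE_FAST i → i=1. Stack: []
LOAD_FAST i → push 1. Stack: [1]
LOAD_CONST → push 3. Stack: [1, 3]
COMPARE_OP bool(<) → 1 vs 3 = True. Stack: [True]
POP_JUMP_IF_FALSE → pop True; no jump. Stack: []
LOAD_FAST w → push 2. Stack: [2]
LOAD_CONST → push 7. Stack: [2, 7]
BINARY_OP + → 2 + 7 = 9. Stack: [9]
STORE_FAST w → w=9. Stack: []
LOAD_FAST_LOAD_FAST w,i → push 9,1. Stack: [9, 1]
BINARY_OP ^ → 9 ^ 1 = 8. Stack: [8]
STORE_FAST w → w=8. Stack: []
LOAD_FAST w → push 8. Stack: [8]
LOAD_CONST → push 8. Stack: [8, 8]
BINARY_OP % → 8 % 8 = 0. Stack: [0]
STORE_FAST w → w=0. Stack: []
LOAD_FAST i → push 1. Stack: [1]
LOAD_CONST → push 1. Stack: [1, 1]
BINARY_OP + → 1 + 1 = 2. Stack: [2]
STORE_FAST i → i=2. Stack: []
LOAD_FAST i → push 2. Stack: [2]
LOAD_CONST → push 3. Stack: [2, 3]
COMPARE_OP bool(<) → 2 vs 3 = True. Stack: [True]
POP_JUMP_IF_FALSE → pop True; no jump. Stack: []
LOAD_FAST w → push 0. Stack: [0]
LOAD_CONST → push 7. Stack: [0, 7]
BINARY_OP + → 0 + 7 = 7. Stack: [7]
STORE_FAST w → w=7. Stack: []
LOAD_FAST_LOAD_FAST w,i → push 7,2. Stack: [7, 2]
BINARY_OP ^ → 7 ^ 2 = 5. Stack: [5]
STORE_FAST w → w=5. Stack: []
LOAD_FAST w → push 5. Stack: [5]
LOAD_CONST → push 8. Stack: [5, 8]
BINARY_OP % → 5 % 8 = 5. Stack: [5]
STORE_FAST w → w=5. Stack: []
LOAD_FAST i → push 2. Stack: [2]
LOAD_CONST → push 1. Stack: [2, 1]
BINARY_OP + → 2 + 1 = 3. Stack: [3]
STORE_FAST i → i=3. Stack: []
LOAD_FAST i → push 3. Stack: [3]
LOAD_CONST → push 3. Stack: [3, 3]
COMPARE_OP bool(<) → 3 vs 3 = False. Stack: [False]
POP_JUMP_IF_FALSE → pop False; jump. Stack: []
LOAD_FAST w → push 5. Stack: [5]
RETURN_VALUE → return 5.

5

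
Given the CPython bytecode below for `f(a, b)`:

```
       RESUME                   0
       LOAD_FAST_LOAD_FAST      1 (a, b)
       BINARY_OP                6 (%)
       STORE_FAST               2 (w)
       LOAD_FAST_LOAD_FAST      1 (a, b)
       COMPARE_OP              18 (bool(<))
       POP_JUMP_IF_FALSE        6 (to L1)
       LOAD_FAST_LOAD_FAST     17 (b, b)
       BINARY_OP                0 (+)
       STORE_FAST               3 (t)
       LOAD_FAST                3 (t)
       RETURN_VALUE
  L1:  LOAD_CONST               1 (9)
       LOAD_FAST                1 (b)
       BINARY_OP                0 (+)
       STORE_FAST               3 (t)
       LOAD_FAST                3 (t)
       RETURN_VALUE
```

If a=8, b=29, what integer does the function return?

58

LOAD_FAST_LOAD_FAST a,b → push 8,29. Stack: [8, 29]
BINARY_OP % → 8 % 29 = 8. Stack: [8]
STORE_FAST w → w=8. Stack: []
LOAD_FAST_LOAD_FAST a,b → push 8,29. Stack: [8, 29]
COMPARE_OP bool(<) → 8 vs 29 = True. Stack: [True]
POP_JUMP_IF_FALSE → pop True; no jump. Stack: []
LOAD_FAST_LOAD_FAST b,b → push 29,29. Stack: [29, 29]
BINARY_OP + → 29 + 29 = 58. Stack: [58]
STORE_FAST t → t=58. Stack: []
LOAD_FAST t → push 58. Stack: [58]
RETURN_VALUE → return 58.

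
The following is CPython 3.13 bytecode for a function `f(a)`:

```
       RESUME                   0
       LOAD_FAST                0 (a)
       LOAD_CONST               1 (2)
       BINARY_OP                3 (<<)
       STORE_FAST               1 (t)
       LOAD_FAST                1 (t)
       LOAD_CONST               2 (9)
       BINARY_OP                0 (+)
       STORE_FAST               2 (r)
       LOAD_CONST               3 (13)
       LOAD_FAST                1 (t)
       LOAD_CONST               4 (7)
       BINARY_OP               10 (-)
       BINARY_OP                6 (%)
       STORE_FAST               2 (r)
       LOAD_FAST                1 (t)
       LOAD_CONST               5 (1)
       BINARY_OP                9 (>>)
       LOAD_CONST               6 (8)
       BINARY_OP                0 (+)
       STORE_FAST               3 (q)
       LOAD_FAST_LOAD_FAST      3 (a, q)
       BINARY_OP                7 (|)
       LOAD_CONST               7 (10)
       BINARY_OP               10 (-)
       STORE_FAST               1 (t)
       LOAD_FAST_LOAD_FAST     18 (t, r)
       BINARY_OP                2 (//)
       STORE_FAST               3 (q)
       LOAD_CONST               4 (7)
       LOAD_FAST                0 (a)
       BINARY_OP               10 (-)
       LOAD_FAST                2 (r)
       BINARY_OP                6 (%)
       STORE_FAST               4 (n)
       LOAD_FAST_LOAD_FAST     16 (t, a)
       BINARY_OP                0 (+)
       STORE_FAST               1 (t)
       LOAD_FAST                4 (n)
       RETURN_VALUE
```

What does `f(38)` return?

LOAD_FAST a → push 38. Stack: [38]
LOAD_CONST → push 2. Stack: [38, 2]
BINARY_OP << → 38 << 2 = 152. Stack: [152]
STORE_FAST t → t=152. Stack: []
LOAD_FAST t → push 152. Stack: [152]
LOAD_CONST → push 9. Stack: [152, 9]
BINARY_OP + → 152 + 9 = 161. Stack: [161]
STORE_FAST r → r=161. Stack: []
LOAD_CONST → push 13. Stack: [13]
LOAD_FAST t → push 152. Stack: [13, 152]
LOAD_CONST → push 7. Stack: [13, 152, 7]
BINARY_OP - → 152 - 7 = 145. Stack: [13, 145]
BINARY_OP % → 13 % 145 = 13. Stack: [13]
STORE_FAST r → r=13. Stack: []
LOAD_FAST t → push 152. Stack: [152]
LOAD_CONST → push 1. Stack: [152, 1]
BINARY_OP >> → 152 >> 1 = 76. Stack: [76]
LOAD_CONST → push 8. Stack: [76, 8]
BINARY_OP + → 76 + 8 = 84. Stack: [84]
STORE_FAST q → q=84. Stack: []
LOAD_FAST_LOAD_FAST a,q → push 38,84. Stack: [38, 84]
BINARY_OP | → 38 | 84 = 118. Stack: [118]
LOAD_CONST → push 10. Stack: [118, 10]
BINARY_OP - → 118 - 10 = 108. Stack: [108]
STORE_FAST t → t=108. Stack: []
LOAD_FAST_LOAD_FAST t,r → push 108,13. Stack: [108, 13]
BINARY_OP // → 108 // 13 = 8. Stack: [8]
STORE_FAST q → q=8. Stack: []
LOAD_CONST → push 7. Stack: [7]
LOAD_FAST a → push 38. Stack: [7, 38]
BINARY_OP - → 7 - 38 = -31. Stack: [-31]
LOAD_FAST r → push 13. Stack: [-31, 13]
BINARY_OP % → -31 % 13 = 8. Stack: [8]
STORE_FAST n → n=8. Stack: []
LOAD_FAST_LOAD_FAST t,a → push 108,38. Stack: [108, 38]
BINARY_OP + → 108 + 38 = 146. Stack: [146]
STORE_FAST t → t=146. Stack: []
LOAD_FAST n → push 8. Stack: [8]
RETURN_VALUE → return 8.

8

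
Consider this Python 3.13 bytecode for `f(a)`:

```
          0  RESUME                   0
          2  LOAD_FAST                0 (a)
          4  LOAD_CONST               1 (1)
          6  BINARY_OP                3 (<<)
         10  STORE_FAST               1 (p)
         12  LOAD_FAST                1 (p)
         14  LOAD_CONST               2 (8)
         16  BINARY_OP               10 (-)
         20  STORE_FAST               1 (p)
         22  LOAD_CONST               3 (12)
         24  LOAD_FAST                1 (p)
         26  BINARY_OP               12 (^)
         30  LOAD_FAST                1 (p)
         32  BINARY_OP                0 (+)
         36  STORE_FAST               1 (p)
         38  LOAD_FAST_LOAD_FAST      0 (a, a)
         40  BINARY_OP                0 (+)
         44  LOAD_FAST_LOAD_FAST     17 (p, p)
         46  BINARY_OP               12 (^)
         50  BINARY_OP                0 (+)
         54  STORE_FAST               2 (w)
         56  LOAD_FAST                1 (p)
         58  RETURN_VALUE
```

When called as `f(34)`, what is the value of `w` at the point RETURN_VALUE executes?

68

LOAD_FAST a → push 34. Stack: [34]
LOAD_CONST → push 1. Stack: [34, 1]
BINARY_OP << → 34 << 1 = 68. Stack: [68]
STORE_FAST p → p=68. Stack: []
LOAD_FAST p → push 68. Stack: [68]
LOAD_CONST → push 8. Stack: [68, 8]
BINARY_OP - → 68 - 8 = 60. Stack: [60]
STORE_FAST p → p=60. Stack: []
LOAD_CONST → push 12. Stack: [12]
LOAD_FAST p → push 60. Stack: [12, 60]
BINARY_OP ^ → 12 ^ 60 = 48. Stack: [48]
LOAD_FAST p → push 60. Stack: [48, 60]
BINARY_OP + → 48 + 60 = 108. Stack: [108]
STORE_FAST p → p=108. Stack: []
LOAD_FAST_LOAD_FAST a,a → push 34,34. Stack: [34, 34]
BINARY_OP + → 34 + 34 = 68. Stack: [68]
LOAD_FAST_LOAD_FAST p,p → push 108,108. Stack: [68, 108, 108]
BINARY_OP ^ → 108 ^ 108 = 0. Stack: [68, 0]
BINARY_OP + → 68 + 0 = 68. Stack: [68]
STORE_FAST w → w=68. Stack: []
LOAD_FAST p → push 108. Stack: [108]
RETURN_VALUE → return 108.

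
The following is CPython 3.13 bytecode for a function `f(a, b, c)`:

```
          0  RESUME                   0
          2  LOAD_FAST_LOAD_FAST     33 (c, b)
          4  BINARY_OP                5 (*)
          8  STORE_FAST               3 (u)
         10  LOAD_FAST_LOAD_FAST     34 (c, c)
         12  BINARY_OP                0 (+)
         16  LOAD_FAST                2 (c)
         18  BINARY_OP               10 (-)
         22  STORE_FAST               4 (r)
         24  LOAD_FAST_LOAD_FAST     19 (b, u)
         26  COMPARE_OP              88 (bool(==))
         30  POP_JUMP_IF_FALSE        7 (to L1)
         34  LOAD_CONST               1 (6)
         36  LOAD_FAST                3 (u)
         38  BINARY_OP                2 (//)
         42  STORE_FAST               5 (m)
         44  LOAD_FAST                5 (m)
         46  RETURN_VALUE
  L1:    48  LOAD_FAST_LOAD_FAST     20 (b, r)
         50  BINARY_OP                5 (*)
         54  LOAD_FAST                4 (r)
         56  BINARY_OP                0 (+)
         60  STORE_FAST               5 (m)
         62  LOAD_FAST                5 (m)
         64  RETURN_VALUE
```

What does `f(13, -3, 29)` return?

LOAD_FAST_LOAD_FAST c,b → push 29,-3. Stack: [29, -3]
BINARY_OP * → 29 * -3 = -87. Stack: [-87]
STORE_FAST u → u=-87. Stack: []
LOAD_FAST_LOAD_FAST c,c → push 29,29. Stack: [29, 29]
BINARY_OP + → 29 + 29 = 58. Stack: [58]
LOAD_FAST c → push 29. Stack: [58, 29]
BINARY_OP - → 58 - 29 = 29. Stack: [29]
STORE_FAST r → r=29. Stack: []
LOAD_FAST_LOAD_FAST b,u → push -3,-87. Stack: [-3, -87]
COMPARE_OP bool(==) → -3 vs -87 = False. Stack: [False]
POP_JUMP_IF_FALSE → pop False; jump. Stack: []
LOAD_FAST_LOAD_FAST b,r → push -3,29. Stack: [-3, 29]
BINARY_OP * → -3 * 29 = -87. Stack: [-87]
LOAD_FAST r → push 29. Stack: [-87, 29]
BINARY_OP + → -87 + 29 = -58. Stack: [-58]
STORE_FAST m → m=-58. Stack: []
LOAD_FAST m → push -58. Stack: [-58]
RETURN_VALUE → return -58.

-58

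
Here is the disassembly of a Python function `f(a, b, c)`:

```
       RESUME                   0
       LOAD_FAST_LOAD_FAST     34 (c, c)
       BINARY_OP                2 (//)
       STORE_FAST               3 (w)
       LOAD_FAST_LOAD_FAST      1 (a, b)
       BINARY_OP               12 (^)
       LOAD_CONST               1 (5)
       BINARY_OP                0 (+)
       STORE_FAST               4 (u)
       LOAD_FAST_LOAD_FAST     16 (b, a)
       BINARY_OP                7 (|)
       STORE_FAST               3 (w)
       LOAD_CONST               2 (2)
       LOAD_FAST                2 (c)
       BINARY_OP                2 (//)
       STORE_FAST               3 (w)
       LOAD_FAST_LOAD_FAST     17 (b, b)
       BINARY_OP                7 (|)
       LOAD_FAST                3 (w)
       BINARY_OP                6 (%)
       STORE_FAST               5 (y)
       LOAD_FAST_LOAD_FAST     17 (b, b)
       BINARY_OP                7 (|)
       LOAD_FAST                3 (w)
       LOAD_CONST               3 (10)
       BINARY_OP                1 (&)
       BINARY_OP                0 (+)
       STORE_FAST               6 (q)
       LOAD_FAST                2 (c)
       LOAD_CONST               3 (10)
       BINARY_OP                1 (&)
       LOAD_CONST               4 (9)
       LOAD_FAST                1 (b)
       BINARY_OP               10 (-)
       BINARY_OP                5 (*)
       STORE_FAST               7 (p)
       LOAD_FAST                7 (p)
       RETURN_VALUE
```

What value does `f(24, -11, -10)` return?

LOAD_FAST_LOAD_FAST c,c → push -10,-10. Stack: [-10, -10]
BINARY_OP // → -10 // -10 = 1. Stack: [1]
STORE_FAST w → w=1. Stack: []
LOAD_FAST_LOAD_FAST a,b → push 24,-11. Stack: [24, -11]
BINARY_OP ^ → 24 ^ -11 = -19. Stack: [-19]
LOAD_CONST → push 5. Stack: [-19, 5]
BINARY_OP + → -19 + 5 = -14. Stack: [-14]
STORE_FAST u → u=-14. Stack: []
LOAD_FAST_LOAD_FAST b,a → push -11,24. Stack: [-11, 24]
BINARY_OP | → -11 | 24 = -3. Stack: [-3]
STORE_FAST w → w=-3. Stack: []
LOAD_CONST → push 2. Stack: [2]
LOAD_FAST c → push -10. Stack: [2, -10]
BINARY_OP // → 2 // -10 = -1. Stack: [-1]
STORE_FAST w → w=-1. Stack: []
LOAD_FAST_LOAD_FAST b,b → push -11,-11. Stack: [-11, -11]
BINARY_OP | → -11 | -11 = -11. Stack: [-11]
LOAD_FAST w → push -1. Stack: [-11, -1]
BINARY_OP % → -11 % -1 = 0. Stack: [0]
STORE_FAST y → y=0. Stack: []
LOAD_FAST_LOAD_FAST b,b → push -11,-11. Stack: [-11, -11]
BINARY_OP | → -11 | -11 = -11. Stack: [-11]
LOAD_FAST w → push -1. Stack: [-11, -1]
LOAD_CONST → push 10. Stack: [-11, -1, 10]
BINARY_OP & → -1 & 10 = 10. Stack: [-11, 10]
BINARY_OP + → -11 + 10 = -1. Stack: [-1]
STORE_FAST q → q=-1. Stack: []
LOAD_FAST c → push -10. Stack: [-10]
LOAD_CONST → push 10. Stack: [-10, 10]
BINARY_OP & → -10 & 10 = 2. Stack: [2]
LOAD_CONST → push 9. Stack: [2, 9]
LOAD_FAST b → push -11. Stack: [2, 9, -11]
BINARY_OP - → 9 - -11 = 20. Stack: [2, 20]
BINARY_OP * → 2 * 20 = 40. Stack: [40]
STORE_FAST p → p=40. Stack: []
LOAD_FAST p → push 40. Stack: [40]
RETURN_VALUE → return 40.

40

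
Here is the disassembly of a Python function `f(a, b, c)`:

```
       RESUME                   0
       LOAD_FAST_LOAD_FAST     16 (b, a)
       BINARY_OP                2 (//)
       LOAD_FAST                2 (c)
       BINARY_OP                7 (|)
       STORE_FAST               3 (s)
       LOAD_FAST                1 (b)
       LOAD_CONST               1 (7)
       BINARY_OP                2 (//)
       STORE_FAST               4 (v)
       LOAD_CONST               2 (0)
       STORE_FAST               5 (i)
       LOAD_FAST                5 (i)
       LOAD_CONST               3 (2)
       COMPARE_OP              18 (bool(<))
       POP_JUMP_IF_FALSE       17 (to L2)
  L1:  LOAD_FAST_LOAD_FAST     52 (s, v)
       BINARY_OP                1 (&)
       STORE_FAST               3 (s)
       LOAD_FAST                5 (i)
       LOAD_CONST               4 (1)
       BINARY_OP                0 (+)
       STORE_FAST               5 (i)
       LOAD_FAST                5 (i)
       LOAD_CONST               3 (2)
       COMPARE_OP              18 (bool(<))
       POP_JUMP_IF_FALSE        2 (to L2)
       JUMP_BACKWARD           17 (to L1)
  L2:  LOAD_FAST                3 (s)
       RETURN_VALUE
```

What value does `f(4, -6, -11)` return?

-1

LOAD_FAST_LOAD_FAST b,a → push -6,4. Stack: [-6, 4]
BINARY_OP // → -6 // 4 = -2. Stack: [-2]
LOAD_FAST c → push -11. Stack: [-2, -11]
BINARY_OP | → -2 | -11 = -1. Stack: [-1]
STORE_FAST s → s=-1. Stack: []
LOAD_FAST b → push -6. Stack: [-6]
LOAD_CONST → push 7. Stack: [-6, 7]
BINARY_OP // → -6 // 7 = -1. Stack: [-1]
STORE_FAST v → v=-1. Stack: []
LOAD_CONST → push 0. Stack: [0]
STORE_FAST i → i=0. Stack: []
LOAD_FAST i → push 0. Stack: [0]
LOAD_CONST → push 2. Stack: [0, 2]
COMPARE_OP bool(<) → 0 vs 2 = True. Stack: [True]
POP_JUMP_IF_FALSE → pop True; no jump. Stack: []
LOAD_FAST_LOAD_FAST s,v → push -1,-1. Stack: [-1, -1]
BINARY_OP & → -1 & -1 = -1. Stack: [-1]
STORE_FAST s → s=-1. Stack: []
LOAD_FAST i → push 0. Stack: [0]
LOAD_CONST → push 1. Stack: [0, 1]
BINARY_OP + → 0 + 1 = 1. Stack: [1]
STORE_FAST i → i=1. Stack: []
LOAD_FAST i → push 1. Stack: [1]
LOAD_CONST → push 2. Stack: [1, 2]
COMPARE_OP bool(<) → 1 vs 2 = True. Stack: [True]
POP_JUMP_IF_FALSE → pop True; no jump. Stack: []
LOAD_FAST_LOAD_FAST s,v → push -1,-1. Stack: [-1, -1]
BINARY_OP & → -1 & -1 = -1. Stack: [-1]
STORE_FAST s → s=-1. Stack: []
LOAD_FAST i → push 1. Stack: [1]
LOAD_CONST → push 1. Stack: [1, 1]
BINARY_OP + → 1 + 1 = 2. Stack: [2]
STORE_FAST i → i=2. Stack: []
LOAD_FAST i → push 2. Stack: [2]
LOAD_CONST → push 2. Stack: [2, 2]
COMPARE_OP bool(<) → 2 vs 2 = False. Stack: [False]
POP_JUMP_IF_FALSE → pop False; jump. Stack: []
LOAD_FAST s → push -1. Stack: [-1]
RETURN_VALUE → return -1.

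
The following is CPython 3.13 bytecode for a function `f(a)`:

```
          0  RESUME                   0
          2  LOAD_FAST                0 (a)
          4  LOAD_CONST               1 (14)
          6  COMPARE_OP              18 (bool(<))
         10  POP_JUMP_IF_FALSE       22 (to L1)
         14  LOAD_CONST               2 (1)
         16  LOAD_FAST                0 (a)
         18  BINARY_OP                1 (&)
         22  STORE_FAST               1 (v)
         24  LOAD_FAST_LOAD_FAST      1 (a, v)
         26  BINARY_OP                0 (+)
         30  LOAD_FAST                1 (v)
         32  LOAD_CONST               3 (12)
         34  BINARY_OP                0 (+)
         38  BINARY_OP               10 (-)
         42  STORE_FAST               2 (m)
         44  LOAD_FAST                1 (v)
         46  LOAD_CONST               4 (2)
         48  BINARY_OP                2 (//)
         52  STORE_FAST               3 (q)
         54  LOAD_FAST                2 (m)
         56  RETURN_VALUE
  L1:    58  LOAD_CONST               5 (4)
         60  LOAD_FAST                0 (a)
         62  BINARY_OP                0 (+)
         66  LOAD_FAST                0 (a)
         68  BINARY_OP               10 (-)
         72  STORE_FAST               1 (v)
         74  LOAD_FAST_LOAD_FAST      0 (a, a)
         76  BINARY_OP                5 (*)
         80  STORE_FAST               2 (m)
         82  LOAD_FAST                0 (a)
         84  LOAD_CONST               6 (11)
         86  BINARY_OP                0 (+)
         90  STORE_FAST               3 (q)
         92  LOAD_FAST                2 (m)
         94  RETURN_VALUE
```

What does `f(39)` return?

LOAD_FAST a → push 39. Stack: [39]
LOAD_CONST → push 14. Stack: [39, 14]
COMPARE_OP bool(<) → 39 vs 14 = False. Stack: [False]
POP_JUMP_IF_FALSE → pop False; jump. Stack: []
LOAD_CONST → push 4. Stack: [4]
LOAD_FAST a → push 39. Stack: [4, 39]
BINARY_OP + → 4 + 39 = 43. Stack: [43]
LOAD_FAST a → push 39. Stack: [43, 39]
BINARY_OP - → 43 - 39 = 4. Stack: [4]
STORE_FAST v → v=4. Stack: []
LOAD_FAST_LOAD_FAST a,a → push 39,39. Stack: [39, 39]
BINARY_OP * → 39 * 39 = 1521. Stack: [1521]
STORE_FAST m → m=1521. Stack: []
LOAD_FAST a → push 39. Stack: [39]
LOAD_CONST → push 11. Stack: [39, 11]
BINARY_OP + → 39 + 11 = 50. Stack: [50]
STORE_FAST q → q=50. Stack: []
LOAD_FAST m → push 1521. Stack: [1521]
RETURN_VALUE → return 1521.

1521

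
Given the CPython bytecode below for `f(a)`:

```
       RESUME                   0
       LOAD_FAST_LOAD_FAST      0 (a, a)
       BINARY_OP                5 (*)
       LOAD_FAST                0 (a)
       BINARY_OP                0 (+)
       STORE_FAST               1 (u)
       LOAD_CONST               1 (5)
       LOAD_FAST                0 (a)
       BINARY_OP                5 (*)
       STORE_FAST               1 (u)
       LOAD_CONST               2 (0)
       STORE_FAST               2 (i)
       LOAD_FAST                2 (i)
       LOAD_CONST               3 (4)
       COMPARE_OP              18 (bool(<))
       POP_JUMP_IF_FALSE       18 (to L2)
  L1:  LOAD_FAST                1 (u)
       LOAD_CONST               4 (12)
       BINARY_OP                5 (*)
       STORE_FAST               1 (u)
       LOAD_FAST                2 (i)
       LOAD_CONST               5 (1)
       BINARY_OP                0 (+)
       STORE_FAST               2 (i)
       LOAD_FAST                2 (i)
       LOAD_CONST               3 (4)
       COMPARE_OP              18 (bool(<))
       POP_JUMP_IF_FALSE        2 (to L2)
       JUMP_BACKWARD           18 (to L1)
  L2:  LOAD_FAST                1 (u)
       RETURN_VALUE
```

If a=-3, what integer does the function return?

LOAD_FAST_LOAD_FAST a,a → push -3,-3
BINARY_OP * → -3 * -3 = 9
LOAD_FAST a → push -3
BINARY_OP + → 9 + -3 = 6
STORE_FAST u → u=6
LOAD_CONST → push 5
LOAD_FAST a → push -3
BINARY_OP * → 5 * -3 = -15
STORE_FAST u → u=-15
LOAD_CONST → push 0
STORE_FAST i → i=0
LOAD_FAST i → push 0
LOAD_CONST → push 4
COMPARE_OP bool(<) → 0 vs 4 = True
POP_JUMP_IF_FALSE → pop True; no jump
LOAD_FAST u → push -15
LOAD_CONST → push 12
BINARY_OP * → -15 * 12 = -180
STORE_FAST u → u=-180
LOAD_FAST i → push 0
LOAD_CONST → push 1
BINARY_OP + → 0 + 1 = 1
STORE_FAST i → i=1
LOAD_FAST i → push 1
LOAD_CONST → push 4
COMPARE_OP bool(<) → 1 vs 4 = True
POP_JUMP_IF_FALSE → pop True; no jump
LOAD_FAST u → push -180
LOAD_CONST → push 12
BINARY_OP * → -180 * 12 = -2160
STORE_FAST u → u=-2160
LOAD_FAST i → push 1
LOAD_CONST → push 1
BINARY_OP + → 1 + 1 = 2
STORE_FAST i → i=2
LOAD_FAST i → push 2
LOAD_CONST → push 4
COMPARE_OP bool(<) → 2 vs 4 = True
POP_JUMP_IF_FALSE → pop True; no jump
LOAD_FAST u → push -2160
LOAD_CONST → push 12
BINARY_OP * → -2160 * 12 = -25920
STORE_FAST u → u=-25920
LOAD_FAST i → push 2
LOAD_CONST → push 1
BINARY_OP + → 2 + 1 = 3
STORE_FAST i → i=3
LOAD_FAST i → push 3
LOAD_CONST → push 4
COMPARE_OP bool(<) → 3 vs 4 = True
POP_JUMP_IF_FALSE → pop True; no jump
LOAD_FAST u → push -25920
LOAD_CONST → push 12
BINARY_OP * → -25920 * 12 = -311040
STORE_FAST u → u=-311040
LOAD_FAST i → push 3
LOAD_CONST → push 1
BINARY_OP + → 3 + 1 = 4
STORE_FAST i → i=4
LOAD_FAST i → push 4
LOAD_CONST → push 4
COMPARE_OP bool(<) → 4 vs 4 = False
POP_JUMP_IF_FALSE → pop False; jump
LOAD_FAST u → push -311040
RETURN_VALUE → return -311040.

-311040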